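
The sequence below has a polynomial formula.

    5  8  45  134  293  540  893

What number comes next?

1370

3, 37, 89, 159, 247, 353
34, 52, 70, 88, 106
18, 18, 18, 18
The third differences are constant (18).
106 + 18 = 124;  353 + 124 = 477;  893 + 477 = 1370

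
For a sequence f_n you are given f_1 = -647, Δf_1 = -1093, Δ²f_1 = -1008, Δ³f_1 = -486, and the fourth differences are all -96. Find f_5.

-13107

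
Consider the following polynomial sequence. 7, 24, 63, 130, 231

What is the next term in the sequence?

First differences: 17, 39, 67, 101
Second differences: 22, 28, 34
Third differences: 6, 6
Third differences constant at 6.
34 + 6 = 40;  101 + 40 = 141;  231 + 141 = 372

372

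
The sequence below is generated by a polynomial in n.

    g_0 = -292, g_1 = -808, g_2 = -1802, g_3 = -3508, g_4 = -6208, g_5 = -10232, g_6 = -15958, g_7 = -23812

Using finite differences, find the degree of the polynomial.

Δ: -516, -994, -1706, -2700, -4024, -5726, -7854
Δ²: -478, -712, -994, -1324, -1702, -2128
Δ³: -234, -282, -330, -378, -426
Δ⁴: -48, -48, -48, -48
The fourth differences are constant, so the polynomial has degree 4.

4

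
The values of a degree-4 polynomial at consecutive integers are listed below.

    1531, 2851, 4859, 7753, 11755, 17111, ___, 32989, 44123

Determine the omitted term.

Using the first 6 terms:
1320, 2008, 2894, 4002, 5356
688, 886, 1108, 1354
198, 222, 246
24, 24
Constant fourth difference = 24.
Extend forward: 246 + 24 = 270;  1354 + 270 = 1624;  5356 + 1624 = 6980;  17111 + 6980 = 24091

24091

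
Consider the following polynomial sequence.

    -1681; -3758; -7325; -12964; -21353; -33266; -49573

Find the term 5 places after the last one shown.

D1: -2077  -3567  -5639  -8389  -11913  -16307
D2: -1490  -2072  -2750  -3524  -4394
D3: -582  -678  -774  -870
D4: -96  -96  -96
Constant fourth difference = -96, so extend:
-870 − 96 = -966;  -4394 − 966 = -5360;  -16307 − 5360 = -21667;  -49573 − 21667 = -71240
-966 − 96 = -1062;  -5360 − 1062 = -6422;  -21667 − 6422 = -28089;  -71240 − 28089 = -99329
-1062 − 96 = -1158;  -6422 − 1158 = -7580;  -28089 − 7580 = -35669;  -99329 − 35669 = -134998
-1158 − 96 = -1254;  -7580 − 1254 = -8834;  -35669 − 8834 = -44503;  -134998 − 44503 = -179501
-1254 − 96 = -1350;  -8834 − 1350 = -10184;  -44503 − 10184 = -54687;  -179501 − 54687 = -234188

-234188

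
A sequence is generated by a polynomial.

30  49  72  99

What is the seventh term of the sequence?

19, 23, 27
4, 4
Second differences constant at 4.
27 + 4 = 31;  99 + 31 = 130
31 + 4 = 35;  130 + 35 = 165
35 + 4 = 39;  165 + 39 = 204

204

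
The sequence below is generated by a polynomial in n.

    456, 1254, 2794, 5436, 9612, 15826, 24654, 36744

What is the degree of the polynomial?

4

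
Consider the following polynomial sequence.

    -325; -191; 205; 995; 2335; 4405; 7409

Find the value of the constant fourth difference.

First differences: 134, 396, 790, 1340, 2070, 3004
Second differences: 262, 394, 550, 730, 934
Third differences: 132, 156, 180, 204
Fourth differences: 24, 24, 24

24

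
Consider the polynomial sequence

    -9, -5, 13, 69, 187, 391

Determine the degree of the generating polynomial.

3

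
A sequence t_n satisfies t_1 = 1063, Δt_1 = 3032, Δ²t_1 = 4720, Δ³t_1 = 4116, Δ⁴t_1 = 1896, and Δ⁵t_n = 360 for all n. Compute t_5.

Build the table forward from the leading diagonal:
Fifth differences: 360  360  360  360  360
Fourth differences: 1896  2256  2616  2976  3336
Third differences: 4116  6012  8268  10884  13860
Second differences: 4720  8836  14848  23116  34000
First differences: 3032  7752  16588  31436  54552
t: 1063  4095  11847  28435  59871

59871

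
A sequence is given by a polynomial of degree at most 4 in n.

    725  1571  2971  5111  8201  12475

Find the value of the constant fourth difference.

24

D1: 846, 1400, 2140, 3090, 4274
D2: 554, 740, 950, 1184
D3: 186, 210, 234
D4: 24, 24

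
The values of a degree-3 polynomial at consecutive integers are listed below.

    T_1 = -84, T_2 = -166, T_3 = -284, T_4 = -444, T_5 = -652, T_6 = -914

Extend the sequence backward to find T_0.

-32

D1: -82, -118, -160, -208, -262
D2: -36, -42, -48, -54
D3: -6, -6, -6
The third differences are constant at -6.
Work back: -36 + 6 = -30;  -82 + 30 = -52;  -84 + 52 = -32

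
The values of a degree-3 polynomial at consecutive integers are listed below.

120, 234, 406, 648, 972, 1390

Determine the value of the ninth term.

3328

Δ: 114, 172, 242, 324, 418
Δ²: 58, 70, 82, 94
Δ³: 12, 12, 12
The third differences are constant (12).
94 + 12 = 106;  418 + 106 = 524;  1390 + 524 = 1914
106 + 12 = 118;  524 + 118 = 642;  1914 + 642 = 2556
118 + 12 = 130;  642 + 130 = 772;  2556 + 772 = 3328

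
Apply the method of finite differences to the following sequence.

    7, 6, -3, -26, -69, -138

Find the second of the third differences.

-6

First differences: -1, -9, -23, -43, -69
Second differences: -8, -14, -20, -26
Third differences: -6, -6, -6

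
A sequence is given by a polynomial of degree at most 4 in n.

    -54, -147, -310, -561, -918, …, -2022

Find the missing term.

Using the first 5 terms:
Δ: -93  -163  -251  -357
Δ²: -70  -88  -106
Δ³: -18  -18
Constant third difference = -18.
Extend forward: -106 − 18 = -124;  -357 − 124 = -481;  -918 − 481 = -1399

-1399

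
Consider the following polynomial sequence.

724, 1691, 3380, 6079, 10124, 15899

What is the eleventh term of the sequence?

87524

Δ: 967  1689  2699  4045  5775
Δ²: 722  1010  1346  1730
Δ³: 288  336  384
Δ⁴: 48  48
Fourth differences constant at 48.
384 + 48 = 432;  1730 + 432 = 2162;  5775 + 2162 = 7937;  15899 + 7937 = 23836
432 + 48 = 480;  2162 + 480 = 2642;  7937 + 2642 = 10579;  23836 + 10579 = 34415
480 + 48 = 528;  2642 + 528 = 3170;  10579 + 3170 = 13749;  34415 + 13749 = 48164
528 + 48 = 576;  3170 + 576 = 3746;  13749 + 3746 = 17495;  48164 + 17495 = 65659
576 + 48 = 624;  3746 + 624 = 4370;  17495 + 4370 = 21865;  65659 + 21865 = 87524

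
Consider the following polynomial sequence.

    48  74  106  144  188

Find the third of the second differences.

First differences: 26, 32, 38, 44
Second differences: 6, 6, 6

6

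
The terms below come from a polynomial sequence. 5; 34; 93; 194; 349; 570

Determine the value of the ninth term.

1749

First differences: 29, 59, 101, 155, 221
Second differences: 30, 42, 54, 66
Third differences: 12, 12, 12
The third differences are constant (12).
66 + 12 = 78;  221 + 78 = 299;  570 + 299 = 869
78 + 12 = 90;  299 + 90 = 389;  869 + 389 = 1258
90 + 12 = 102;  389 + 102 = 491;  1258 + 491 = 1749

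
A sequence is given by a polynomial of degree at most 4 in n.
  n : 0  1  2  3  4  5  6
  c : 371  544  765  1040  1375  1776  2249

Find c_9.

4160

Δ: 173, 221, 275, 335, 401, 473
Δ²: 48, 54, 60, 66, 72
Δ³: 6, 6, 6, 6
The third differences are constant (6).
72 + 6 = 78;  473 + 78 = 551;  2249 + 551 = 2800
78 + 6 = 84;  551 + 84 = 635;  2800 + 635 = 3435
84 + 6 = 90;  635 + 90 = 725;  3435 + 725 = 4160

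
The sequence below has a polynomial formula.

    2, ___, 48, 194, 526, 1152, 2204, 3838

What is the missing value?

Using the last 6 terms:
146  332  626  1052  1634
186  294  426  582
108  132  156
24  24
Constant fourth difference = 24.
Extend backward: 108 − 24 = 84;  186 − 84 = 102;  146 − 102 = 44;  48 − 44 = 4

4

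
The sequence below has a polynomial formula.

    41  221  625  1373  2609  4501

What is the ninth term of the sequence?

16153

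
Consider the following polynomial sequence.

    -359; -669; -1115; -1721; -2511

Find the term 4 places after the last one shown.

-7991

-310  -446  -606  -790
-136  -160  -184
-24  -24
The third differences are constant (-24).
-184 − 24 = -208;  -790 − 208 = -998;  -2511 − 998 = -3509
-208 − 24 = -232;  -998 − 232 = -1230;  -3509 − 1230 = -4739
-232 − 24 = -256;  -1230 − 256 = -1486;  -4739 − 1486 = -6225
-256 − 24 = -280;  -1486 − 280 = -1766;  -6225 − 1766 = -7991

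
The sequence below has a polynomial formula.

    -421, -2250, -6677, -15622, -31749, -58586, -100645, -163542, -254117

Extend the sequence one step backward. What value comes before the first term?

D1: -1829  -4427  -8945  -16127  -26837  -42059  -62897  -90575
D2: -2598  -4518  -7182  -10710  -15222  -20838  -27678
D3: -1920  -2664  -3528  -4512  -5616  -6840
D4: -744  -864  -984  -1104  -1224
D5: -120  -120  -120  -120
The fifth differences are constant at -120.
Work back: -744 + 120 = -624;  -1920 + 624 = -1296;  -2598 + 1296 = -1302;  -1829 + 1302 = -527;  -421 + 527 = 106

106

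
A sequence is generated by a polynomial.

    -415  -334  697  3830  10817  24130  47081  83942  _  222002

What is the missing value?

Using the first 8 terms:
Δ: 81  1031  3133  6987  13313  22951  36861
Δ²: 950  2102  3854  6326  9638  13910
Δ³: 1152  1752  2472  3312  4272
Δ⁴: 600  720  840  960
Δ⁵: 120  120  120
Constant fifth difference = 120.
Extend forward: 960 + 120 = 1080;  4272 + 1080 = 5352;  13910 + 5352 = 19262;  36861 + 19262 = 56123;  83942 + 56123 = 140065

140065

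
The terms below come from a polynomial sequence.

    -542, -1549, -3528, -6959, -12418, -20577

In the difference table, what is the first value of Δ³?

First differences: -1007, -1979, -3431, -5459, -8159
Second differences: -972, -1452, -2028, -2700
Third differences: -480, -576, -672
Fourth differences: -96, -96

-480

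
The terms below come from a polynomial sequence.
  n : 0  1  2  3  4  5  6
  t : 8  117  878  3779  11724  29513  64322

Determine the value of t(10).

109  761  2901  7945  17789  34809
652  2140  5044  9844  17020
1488  2904  4800  7176
1416  1896  2376
480  480
Constant fifth difference = 480, so extend:
2376 + 480 = 2856;  7176 + 2856 = 10032;  17020 + 10032 = 27052;  34809 + 27052 = 61861;  64322 + 61861 = 126183
2856 + 480 = 3336;  10032 + 3336 = 13368;  27052 + 13368 = 40420;  61861 + 40420 = 102281;  126183 + 102281 = 228464
3336 + 480 = 3816;  13368 + 3816 = 17184;  40420 + 17184 = 57604;  102281 + 57604 = 159885;  228464 + 159885 = 388349
3816 + 480 = 4296;  17184 + 4296 = 21480;  57604 + 21480 = 79084;  159885 + 79084 = 238969;  388349 + 238969 = 627318

627318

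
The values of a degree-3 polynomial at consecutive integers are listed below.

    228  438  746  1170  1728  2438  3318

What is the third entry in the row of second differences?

134

D1: 210, 308, 424, 558, 710, 880
D2: 98, 116, 134, 152, 170
D3: 18, 18, 18, 18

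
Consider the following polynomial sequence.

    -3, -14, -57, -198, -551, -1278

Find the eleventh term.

-19553

Δ: -11 , -43 , -141 , -353 , -727
Δ²: -32 , -98 , -212 , -374
Δ³: -66 , -114 , -162
Δ⁴: -48 , -48
The fourth differences are constant (-48).
-162 − 48 = -210;  -374 − 210 = -584;  -727 − 584 = -1311;  -1278 − 1311 = -2589
-210 − 48 = -258;  -584 − 258 = -842;  -1311 − 842 = -2153;  -2589 − 2153 = -4742
-258 − 48 = -306;  -842 − 306 = -1148;  -2153 − 1148 = -3301;  -4742 − 3301 = -8043
-306 − 48 = -354;  -1148 − 354 = -1502;  -3301 − 1502 = -4803;  -8043 − 4803 = -12846
-354 − 48 = -402;  -1502 − 402 = -1904;  -4803 − 1904 = -6707;  -12846 − 6707 = -19553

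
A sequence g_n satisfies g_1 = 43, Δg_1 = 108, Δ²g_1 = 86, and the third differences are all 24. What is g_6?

Build the table forward from the leading diagonal:
D3: 24  24  24  24  24  24
D2: 86  110  134  158  182  206
D1: 108  194  304  438  596  778
g: 43  151  345  649  1087  1683

1683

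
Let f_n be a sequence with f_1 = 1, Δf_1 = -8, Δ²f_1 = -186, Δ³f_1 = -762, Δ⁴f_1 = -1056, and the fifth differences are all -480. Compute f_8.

Build the table forward from the leading diagonal:
D5: -480, -480, -480, -480, -480, -480, -480, -480
D4: -1056, -1536, -2016, -2496, -2976, -3456, -3936, -4416
D3: -762, -1818, -3354, -5370, -7866, -10842, -14298, -18234
D2: -186, -948, -2766, -6120, -11490, -19356, -30198, -44496
D1: -8, -194, -1142, -3908, -10028, -21518, -40874, -71072
f: 1, -7, -201, -1343, -5251, -15279, -36797, -77671

-77671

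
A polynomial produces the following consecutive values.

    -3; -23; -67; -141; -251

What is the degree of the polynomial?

Δ: -20, -44, -74, -110
Δ²: -24, -30, -36
Δ³: -6, -6
The third differences are constant, so the polynomial has degree 3.

3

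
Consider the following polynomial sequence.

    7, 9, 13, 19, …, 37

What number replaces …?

Using the first 4 terms:
First differences: 2, 4, 6
Second differences: 2, 2
Constant second difference = 2.
Extend forward: 6 + 2 = 8;  19 + 8 = 27

27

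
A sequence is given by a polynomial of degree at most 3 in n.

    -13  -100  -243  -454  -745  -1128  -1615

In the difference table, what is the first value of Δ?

-87

Δ: -87, -143, -211, -291, -383, -487
Δ²: -56, -68, -80, -92, -104
Δ³: -12, -12, -12, -12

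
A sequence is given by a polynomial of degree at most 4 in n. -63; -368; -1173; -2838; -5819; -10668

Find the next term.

-18033

-305, -805, -1665, -2981, -4849
-500, -860, -1316, -1868
-360, -456, -552
-96, -96
Fourth differences constant at -96.
-552 − 96 = -648;  -1868 − 648 = -2516;  -4849 − 2516 = -7365;  -10668 − 7365 = -18033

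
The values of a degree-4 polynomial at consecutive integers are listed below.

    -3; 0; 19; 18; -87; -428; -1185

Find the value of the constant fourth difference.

Δ: 3, 19, -1, -105, -341, -757
Δ²: 16, -20, -104, -236, -416
Δ³: -36, -84, -132, -180
Δ⁴: -48, -48, -48

-48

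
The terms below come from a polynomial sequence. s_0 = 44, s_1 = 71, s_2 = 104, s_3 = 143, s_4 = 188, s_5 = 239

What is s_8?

428

First differences: 27, 33, 39, 45, 51
Second differences: 6, 6, 6, 6
Constant second difference = 6, so extend:
51 + 6 = 57;  239 + 57 = 296
57 + 6 = 63;  296 + 63 = 359
63 + 6 = 69;  359 + 69 = 428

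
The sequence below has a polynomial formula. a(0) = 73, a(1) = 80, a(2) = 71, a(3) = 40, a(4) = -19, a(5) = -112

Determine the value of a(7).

-424

Δ: 7, -9, -31, -59, -93
Δ²: -16, -22, -28, -34
Δ³: -6, -6, -6
Constant third difference = -6, so extend:
-34 − 6 = -40;  -93 − 40 = -133;  -112 − 133 = -245
-40 − 6 = -46;  -133 − 46 = -179;  -245 − 179 = -424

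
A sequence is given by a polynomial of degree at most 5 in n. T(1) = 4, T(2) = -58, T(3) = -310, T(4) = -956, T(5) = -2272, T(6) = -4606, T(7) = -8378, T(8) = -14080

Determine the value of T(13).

-93800

D1: -62, -252, -646, -1316, -2334, -3772, -5702
D2: -190, -394, -670, -1018, -1438, -1930
D3: -204, -276, -348, -420, -492
D4: -72, -72, -72, -72
Fourth differences constant at -72.
-492 − 72 = -564;  -1930 − 564 = -2494;  -5702 − 2494 = -8196;  -14080 − 8196 = -22276
-564 − 72 = -636;  -2494 − 636 = -3130;  -8196 − 3130 = -11326;  -22276 − 11326 = -33602
-636 − 72 = -708;  -3130 − 708 = -3838;  -11326 − 3838 = -15164;  -33602 − 15164 = -48766
-708 − 72 = -780;  -3838 − 780 = -4618;  -15164 − 4618 = -19782;  -48766 − 19782 = -68548
-780 − 72 = -852;  -4618 − 852 = -5470;  -19782 − 5470 = -25252;  -68548 − 25252 = -93800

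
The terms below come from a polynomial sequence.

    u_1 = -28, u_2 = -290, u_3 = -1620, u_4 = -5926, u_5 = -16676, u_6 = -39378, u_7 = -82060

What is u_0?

D1: -262  -1330  -4306  -10750  -22702  -42682
D2: -1068  -2976  -6444  -11952  -19980
D3: -1908  -3468  -5508  -8028
D4: -1560  -2040  -2520
D5: -480  -480
The fifth differences are constant at -480.
Work back: -1560 + 480 = -1080;  -1908 + 1080 = -828;  -1068 + 828 = -240;  -262 + 240 = -22;  -28 + 22 = -6

-6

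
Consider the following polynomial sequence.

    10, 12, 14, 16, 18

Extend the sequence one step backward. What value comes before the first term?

8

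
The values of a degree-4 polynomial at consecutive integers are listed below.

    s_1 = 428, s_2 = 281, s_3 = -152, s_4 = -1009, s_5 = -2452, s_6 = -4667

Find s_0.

403

Δ: -147  -433  -857  -1443  -2215
Δ²: -286  -424  -586  -772
Δ³: -138  -162  -186
Δ⁴: -24  -24
The fourth differences are constant at -24.
Work back: -138 + 24 = -114;  -286 + 114 = -172;  -147 + 172 = 25;  428 − 25 = 403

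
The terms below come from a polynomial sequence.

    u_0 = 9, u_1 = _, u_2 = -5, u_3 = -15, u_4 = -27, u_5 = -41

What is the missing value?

3

Using the last 4 terms:
-10  -12  -14
-2  -2
Constant second difference = -2.
Extend backward: -10 + 2 = -8;  -5 + 8 = 3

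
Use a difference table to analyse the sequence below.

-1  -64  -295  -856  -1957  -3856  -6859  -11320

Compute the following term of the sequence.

Δ: -63  -231  -561  -1101  -1899  -3003  -4461
Δ²: -168  -330  -540  -798  -1104  -1458
Δ³: -162  -210  -258  -306  -354
Δ⁴: -48  -48  -48  -48
Constant fourth difference = -48, so extend:
-354 − 48 = -402;  -1458 − 402 = -1860;  -4461 − 1860 = -6321;  -11320 − 6321 = -17641

-17641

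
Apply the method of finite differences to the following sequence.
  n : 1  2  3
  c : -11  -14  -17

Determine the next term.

D1: -3  -3
The first differences are constant (-3).
-17 − 3 = -20

-20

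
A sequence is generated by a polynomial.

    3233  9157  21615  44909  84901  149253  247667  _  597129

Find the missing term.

392125

Using the first 7 terms:
D1: 5924  12458  23294  39992  64352  98414
D2: 6534  10836  16698  24360  34062
D3: 4302  5862  7662  9702
D4: 1560  1800  2040
D5: 240  240
Constant fifth difference = 240.
Extend forward: 2040 + 240 = 2280;  9702 + 2280 = 11982;  34062 + 11982 = 46044;  98414 + 46044 = 144458;  247667 + 144458 = 392125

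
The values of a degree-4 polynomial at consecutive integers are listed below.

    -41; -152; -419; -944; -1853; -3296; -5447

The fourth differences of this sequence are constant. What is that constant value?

Δ: -111, -267, -525, -909, -1443, -2151
Δ²: -156, -258, -384, -534, -708
Δ³: -102, -126, -150, -174
Δ⁴: -24, -24, -24

-24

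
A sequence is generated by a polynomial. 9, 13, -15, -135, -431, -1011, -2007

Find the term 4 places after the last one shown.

D1: 4 , -28 , -120 , -296 , -580 , -996
D2: -32 , -92 , -176 , -284 , -416
D3: -60 , -84 , -108 , -132
D4: -24 , -24 , -24
Constant fourth difference = -24, so extend:
-132 − 24 = -156;  -416 − 156 = -572;  -996 − 572 = -1568;  -2007 − 1568 = -3575
-156 − 24 = -180;  -572 − 180 = -752;  -1568 − 752 = -2320;  -3575 − 2320 = -5895
-180 − 24 = -204;  -752 − 204 = -956;  -2320 − 956 = -3276;  -5895 − 3276 = -9171
-204 − 24 = -228;  -956 − 228 = -1184;  -3276 − 1184 = -4460;  -9171 − 4460 = -13631

-13631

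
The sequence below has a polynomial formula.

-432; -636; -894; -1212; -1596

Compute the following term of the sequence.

First differences: -204 , -258 , -318 , -384
Second differences: -54 , -60 , -66
Third differences: -6 , -6
Constant third difference = -6, so extend:
-66 − 6 = -72;  -384 − 72 = -456;  -1596 − 456 = -2052

-2052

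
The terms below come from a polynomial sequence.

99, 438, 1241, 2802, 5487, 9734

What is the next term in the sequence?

16053

D1: 339, 803, 1561, 2685, 4247
D2: 464, 758, 1124, 1562
D3: 294, 366, 438
D4: 72, 72
Constant fourth difference = 72, so extend:
438 + 72 = 510;  1562 + 510 = 2072;  4247 + 2072 = 6319;  9734 + 6319 = 16053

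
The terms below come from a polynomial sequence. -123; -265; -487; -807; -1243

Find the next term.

First differences: -142 , -222 , -320 , -436
Second differences: -80 , -98 , -116
Third differences: -18 , -18
Constant third difference = -18, so extend:
-116 − 18 = -134;  -436 − 134 = -570;  -1243 − 570 = -1813

-1813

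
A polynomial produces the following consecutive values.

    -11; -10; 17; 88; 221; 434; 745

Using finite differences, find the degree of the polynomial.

1, 27, 71, 133, 213, 311
26, 44, 62, 80, 98
18, 18, 18, 18
The third differences are constant, so the polynomial has degree 3.

3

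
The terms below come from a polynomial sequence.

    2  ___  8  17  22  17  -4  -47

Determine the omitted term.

Using the last 6 terms:
9  5  -5  -21  -43
-4  -10  -16  -22
-6  -6  -6
Constant third difference = -6.
Extend backward: -4 + 6 = 2;  9 − 2 = 7;  8 − 7 = 1

1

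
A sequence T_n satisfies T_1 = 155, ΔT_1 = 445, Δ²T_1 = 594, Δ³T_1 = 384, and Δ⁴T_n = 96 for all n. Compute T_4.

Build the table forward from the leading diagonal:
Δ⁴: 96, 96, 96, 96
Δ³: 384, 480, 576, 672
Δ²: 594, 978, 1458, 2034
Δ: 445, 1039, 2017, 3475
T: 155, 600, 1639, 3656

3656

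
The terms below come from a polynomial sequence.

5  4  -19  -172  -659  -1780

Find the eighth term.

Δ: -1, -23, -153, -487, -1121
Δ²: -22, -130, -334, -634
Δ³: -108, -204, -300
Δ⁴: -96, -96
The fourth differences are constant (-96).
-300 − 96 = -396;  -634 − 396 = -1030;  -1121 − 1030 = -2151;  -1780 − 2151 = -3931
-396 − 96 = -492;  -1030 − 492 = -1522;  -2151 − 1522 = -3673;  -3931 − 3673 = -7604

-7604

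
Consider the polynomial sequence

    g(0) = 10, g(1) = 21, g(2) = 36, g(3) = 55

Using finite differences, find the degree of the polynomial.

11, 15, 19
4, 4
The second differences are constant, so the polynomial has degree 2.

2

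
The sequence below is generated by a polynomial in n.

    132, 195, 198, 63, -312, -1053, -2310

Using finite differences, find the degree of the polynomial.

63, 3, -135, -375, -741, -1257
-60, -138, -240, -366, -516
-78, -102, -126, -150
-24, -24, -24
The fourth differences are constant, so the polynomial has degree 4.

4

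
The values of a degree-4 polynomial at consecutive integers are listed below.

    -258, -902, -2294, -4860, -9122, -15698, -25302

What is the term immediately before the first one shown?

-32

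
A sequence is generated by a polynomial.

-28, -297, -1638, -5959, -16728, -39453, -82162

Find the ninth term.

First differences: -269 , -1341 , -4321 , -10769 , -22725 , -42709
Second differences: -1072 , -2980 , -6448 , -11956 , -19984
Third differences: -1908 , -3468 , -5508 , -8028
Fourth differences: -1560 , -2040 , -2520
Fifth differences: -480 , -480
Constant fifth difference = -480, so extend:
-2520 − 480 = -3000;  -8028 − 3000 = -11028;  -19984 − 11028 = -31012;  -42709 − 31012 = -73721;  -82162 − 73721 = -155883
-3000 − 480 = -3480;  -11028 − 3480 = -14508;  -31012 − 14508 = -45520;  -73721 − 45520 = -119241;  -155883 − 119241 = -275124

-275124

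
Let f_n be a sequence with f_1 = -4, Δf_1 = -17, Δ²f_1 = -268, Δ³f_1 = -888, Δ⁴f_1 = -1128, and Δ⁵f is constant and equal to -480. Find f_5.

-6360

Build the table forward from the leading diagonal:
D5: -480, -480, -480, -480, -480
D4: -1128, -1608, -2088, -2568, -3048
D3: -888, -2016, -3624, -5712, -8280
D2: -268, -1156, -3172, -6796, -12508
D1: -17, -285, -1441, -4613, -11409
f: -4, -21, -306, -1747, -6360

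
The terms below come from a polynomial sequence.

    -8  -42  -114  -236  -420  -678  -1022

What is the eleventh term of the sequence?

-3498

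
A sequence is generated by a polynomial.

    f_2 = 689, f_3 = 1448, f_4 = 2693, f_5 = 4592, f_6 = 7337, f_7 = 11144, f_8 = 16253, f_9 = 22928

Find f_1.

272

First differences: 759  1245  1899  2745  3807  5109  6675
Second differences: 486  654  846  1062  1302  1566
Third differences: 168  192  216  240  264
Fourth differences: 24  24  24  24
The fourth differences are constant at 24.
Work back: 168 − 24 = 144;  486 − 144 = 342;  759 − 342 = 417;  689 − 417 = 272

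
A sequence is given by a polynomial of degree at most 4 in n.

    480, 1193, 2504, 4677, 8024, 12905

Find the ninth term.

D1: 713, 1311, 2173, 3347, 4881
D2: 598, 862, 1174, 1534
D3: 264, 312, 360
D4: 48, 48
Fourth differences constant at 48.
360 + 48 = 408;  1534 + 408 = 1942;  4881 + 1942 = 6823;  12905 + 6823 = 19728
408 + 48 = 456;  1942 + 456 = 2398;  6823 + 2398 = 9221;  19728 + 9221 = 28949
456 + 48 = 504;  2398 + 504 = 2902;  9221 + 2902 = 12123;  28949 + 12123 = 41072

41072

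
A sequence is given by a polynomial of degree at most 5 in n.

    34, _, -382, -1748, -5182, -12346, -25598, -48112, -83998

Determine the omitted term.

Using the last 7 terms:
First differences: -1366  -3434  -7164  -13252  -22514  -35886
Second differences: -2068  -3730  -6088  -9262  -13372
Third differences: -1662  -2358  -3174  -4110
Fourth differences: -696  -816  -936
Fifth differences: -120  -120
Constant fifth difference = -120.
Extend backward: -696 + 120 = -576;  -1662 + 576 = -1086;  -2068 + 1086 = -982;  -1366 + 982 = -384;  -382 + 384 = 2

2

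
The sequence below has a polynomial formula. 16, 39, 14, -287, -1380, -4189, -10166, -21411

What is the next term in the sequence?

D1: 23, -25, -301, -1093, -2809, -5977, -11245
D2: -48, -276, -792, -1716, -3168, -5268
D3: -228, -516, -924, -1452, -2100
D4: -288, -408, -528, -648
D5: -120, -120, -120
Fifth differences constant at -120.
-648 − 120 = -768;  -2100 − 768 = -2868;  -5268 − 2868 = -8136;  -11245 − 8136 = -19381;  -21411 − 19381 = -40792

-40792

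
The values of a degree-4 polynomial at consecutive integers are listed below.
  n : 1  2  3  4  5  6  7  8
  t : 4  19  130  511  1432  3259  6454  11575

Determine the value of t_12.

D1: 15, 111, 381, 921, 1827, 3195, 5121
D2: 96, 270, 540, 906, 1368, 1926
D3: 174, 270, 366, 462, 558
D4: 96, 96, 96, 96
The fourth differences are constant (96).
558 + 96 = 654;  1926 + 654 = 2580;  5121 + 2580 = 7701;  11575 + 7701 = 19276
654 + 96 = 750;  2580 + 750 = 3330;  7701 + 3330 = 11031;  19276 + 11031 = 30307
750 + 96 = 846;  3330 + 846 = 4176;  11031 + 4176 = 15207;  30307 + 15207 = 45514
846 + 96 = 942;  4176 + 942 = 5118;  15207 + 5118 = 20325;  45514 + 20325 = 65839

65839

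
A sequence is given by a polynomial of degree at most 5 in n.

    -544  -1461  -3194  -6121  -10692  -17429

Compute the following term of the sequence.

D1: -917, -1733, -2927, -4571, -6737
D2: -816, -1194, -1644, -2166
D3: -378, -450, -522
D4: -72, -72
The fourth differences are constant (-72).
-522 − 72 = -594;  -2166 − 594 = -2760;  -6737 − 2760 = -9497;  -17429 − 9497 = -26926

-26926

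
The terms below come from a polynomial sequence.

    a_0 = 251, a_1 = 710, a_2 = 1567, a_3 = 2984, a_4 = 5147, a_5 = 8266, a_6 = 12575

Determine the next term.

18332

First differences: 459, 857, 1417, 2163, 3119, 4309
Second differences: 398, 560, 746, 956, 1190
Third differences: 162, 186, 210, 234
Fourth differences: 24, 24, 24
The fourth differences are constant (24).
234 + 24 = 258;  1190 + 258 = 1448;  4309 + 1448 = 5757;  12575 + 5757 = 18332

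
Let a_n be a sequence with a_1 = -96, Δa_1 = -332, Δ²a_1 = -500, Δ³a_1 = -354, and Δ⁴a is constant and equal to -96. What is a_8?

Build the table forward from the leading diagonal:
Fourth differences: -96, -96, -96, -96, -96, -96, -96, -96
Third differences: -354, -450, -546, -642, -738, -834, -930, -1026
Second differences: -500, -854, -1304, -1850, -2492, -3230, -4064, -4994
First differences: -332, -832, -1686, -2990, -4840, -7332, -10562, -14626
a: -96, -428, -1260, -2946, -5936, -10776, -18108, -28670

-28670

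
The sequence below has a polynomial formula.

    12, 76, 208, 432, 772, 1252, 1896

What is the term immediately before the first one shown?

-8

Δ: 64  132  224  340  480  644
Δ²: 68  92  116  140  164
Δ³: 24  24  24  24
The third differences are constant at 24.
Work back: 68 − 24 = 44;  64 − 44 = 20;  12 − 20 = -8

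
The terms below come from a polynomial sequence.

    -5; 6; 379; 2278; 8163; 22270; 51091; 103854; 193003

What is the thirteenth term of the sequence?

1301779

D1: 11  373  1899  5885  14107  28821  52763  89149
D2: 362  1526  3986  8222  14714  23942  36386
D3: 1164  2460  4236  6492  9228  12444
D4: 1296  1776  2256  2736  3216
D5: 480  480  480  480
The fifth differences are constant (480).
3216 + 480 = 3696;  12444 + 3696 = 16140;  36386 + 16140 = 52526;  89149 + 52526 = 141675;  193003 + 141675 = 334678
3696 + 480 = 4176;  16140 + 4176 = 20316;  52526 + 20316 = 72842;  141675 + 72842 = 214517;  334678 + 214517 = 549195
4176 + 480 = 4656;  20316 + 4656 = 24972;  72842 + 24972 = 97814;  214517 + 97814 = 312331;  549195 + 312331 = 861526
4656 + 480 = 5136;  24972 + 5136 = 30108;  97814 + 30108 = 127922;  312331 + 127922 = 440253;  861526 + 440253 = 1301779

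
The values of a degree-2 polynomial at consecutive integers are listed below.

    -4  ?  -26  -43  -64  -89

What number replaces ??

-13

Using the last 4 terms:
-17  -21  -25
-4  -4
Constant second difference = -4.
Extend backward: -17 + 4 = -13;  -26 + 13 = -13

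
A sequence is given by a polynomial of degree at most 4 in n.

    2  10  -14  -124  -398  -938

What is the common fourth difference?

D1: 8, -24, -110, -274, -540
D2: -32, -86, -164, -266
D3: -54, -78, -102
D4: -24, -24

-24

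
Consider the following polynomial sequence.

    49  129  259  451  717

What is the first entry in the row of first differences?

80

First differences: 80, 130, 192, 266
Second differences: 50, 62, 74
Third differences: 12, 12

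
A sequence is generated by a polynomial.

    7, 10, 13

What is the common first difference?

3

First differences: 3, 3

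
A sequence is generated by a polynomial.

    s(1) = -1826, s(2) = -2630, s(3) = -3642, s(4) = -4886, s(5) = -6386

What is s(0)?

D1: -804, -1012, -1244, -1500
D2: -208, -232, -256
D3: -24, -24
The third differences are constant at -24.
Work back: -208 + 24 = -184;  -804 + 184 = -620;  -1826 + 620 = -1206

-1206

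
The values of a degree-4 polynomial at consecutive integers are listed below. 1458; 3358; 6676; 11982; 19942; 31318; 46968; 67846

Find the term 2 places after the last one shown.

1900, 3318, 5306, 7960, 11376, 15650, 20878
1418, 1988, 2654, 3416, 4274, 5228
570, 666, 762, 858, 954
96, 96, 96, 96
The fourth differences are constant (96).
954 + 96 = 1050;  5228 + 1050 = 6278;  20878 + 6278 = 27156;  67846 + 27156 = 95002
1050 + 96 = 1146;  6278 + 1146 = 7424;  27156 + 7424 = 34580;  95002 + 34580 = 129582

129582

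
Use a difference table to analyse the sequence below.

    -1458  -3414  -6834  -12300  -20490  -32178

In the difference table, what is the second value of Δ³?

D1: -1956, -3420, -5466, -8190, -11688
D2: -1464, -2046, -2724, -3498
D3: -582, -678, -774
D4: -96, -96

-678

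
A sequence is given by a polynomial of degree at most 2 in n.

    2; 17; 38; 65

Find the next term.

98

Δ: 15, 21, 27
Δ²: 6, 6
Second differences constant at 6.
27 + 6 = 33;  65 + 33 = 98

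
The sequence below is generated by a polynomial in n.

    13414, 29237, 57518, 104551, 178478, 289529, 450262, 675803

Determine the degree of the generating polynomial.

Δ: 15823, 28281, 47033, 73927, 111051, 160733, 225541
Δ²: 12458, 18752, 26894, 37124, 49682, 64808
Δ³: 6294, 8142, 10230, 12558, 15126
Δ⁴: 1848, 2088, 2328, 2568
Δ⁵: 240, 240, 240
The fifth differences are constant, so the polynomial has degree 5.

5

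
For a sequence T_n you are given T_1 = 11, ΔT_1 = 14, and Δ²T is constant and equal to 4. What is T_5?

Build the table forward from the leading diagonal:
D2: 4  4  4  4  4
D1: 14  18  22  26  30
T: 11  25  43  65  91

91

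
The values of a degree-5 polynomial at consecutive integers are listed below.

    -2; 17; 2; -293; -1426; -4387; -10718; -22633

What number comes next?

Δ: 19, -15, -295, -1133, -2961, -6331, -11915
Δ²: -34, -280, -838, -1828, -3370, -5584
Δ³: -246, -558, -990, -1542, -2214
Δ⁴: -312, -432, -552, -672
Δ⁵: -120, -120, -120
Constant fifth difference = -120, so extend:
-672 − 120 = -792;  -2214 − 792 = -3006;  -5584 − 3006 = -8590;  -11915 − 8590 = -20505;  -22633 − 20505 = -43138

-43138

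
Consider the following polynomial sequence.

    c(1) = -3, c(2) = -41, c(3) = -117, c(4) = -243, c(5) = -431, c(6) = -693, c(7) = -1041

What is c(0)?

9

First differences: -38  -76  -126  -188  -262  -348
Second differences: -38  -50  -62  -74  -86
Third differences: -12  -12  -12  -12
The third differences are constant at -12.
Work back: -38 + 12 = -26;  -38 + 26 = -12;  -3 + 12 = 9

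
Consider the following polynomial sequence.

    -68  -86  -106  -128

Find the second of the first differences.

Δ: -18, -20, -22
Δ²: -2, -2

-20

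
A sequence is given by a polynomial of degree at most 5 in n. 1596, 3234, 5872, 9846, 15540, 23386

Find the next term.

33864

Δ: 1638  2638  3974  5694  7846
Δ²: 1000  1336  1720  2152
Δ³: 336  384  432
Δ⁴: 48  48
Fourth differences constant at 48.
432 + 48 = 480;  2152 + 480 = 2632;  7846 + 2632 = 10478;  23386 + 10478 = 33864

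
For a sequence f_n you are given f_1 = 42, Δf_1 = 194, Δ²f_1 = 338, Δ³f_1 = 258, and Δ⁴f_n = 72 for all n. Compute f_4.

1896

Build the table forward from the leading diagonal:
D4: 72  72  72  72
D3: 258  330  402  474
D2: 338  596  926  1328
D1: 194  532  1128  2054
f: 42  236  768  1896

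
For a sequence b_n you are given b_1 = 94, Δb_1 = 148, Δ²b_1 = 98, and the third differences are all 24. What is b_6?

2054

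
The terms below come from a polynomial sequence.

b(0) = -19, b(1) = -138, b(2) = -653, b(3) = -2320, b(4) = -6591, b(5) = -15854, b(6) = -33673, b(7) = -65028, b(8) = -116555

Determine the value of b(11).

-488408

D1: -119, -515, -1667, -4271, -9263, -17819, -31355, -51527
D2: -396, -1152, -2604, -4992, -8556, -13536, -20172
D3: -756, -1452, -2388, -3564, -4980, -6636
D4: -696, -936, -1176, -1416, -1656
D5: -240, -240, -240, -240
Constant fifth difference = -240, so extend:
-1656 − 240 = -1896;  -6636 − 1896 = -8532;  -20172 − 8532 = -28704;  -51527 − 28704 = -80231;  -116555 − 80231 = -196786
-1896 − 240 = -2136;  -8532 − 2136 = -10668;  -28704 − 10668 = -39372;  -80231 − 39372 = -119603;  -196786 − 119603 = -316389
-2136 − 240 = -2376;  -10668 − 2376 = -13044;  -39372 − 13044 = -52416;  -119603 − 52416 = -172019;  -316389 − 172019 = -488408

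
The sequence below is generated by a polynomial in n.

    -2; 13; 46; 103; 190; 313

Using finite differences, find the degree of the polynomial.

15, 33, 57, 87, 123
18, 24, 30, 36
6, 6, 6
The third differences are constant, so the polynomial has degree 3.

3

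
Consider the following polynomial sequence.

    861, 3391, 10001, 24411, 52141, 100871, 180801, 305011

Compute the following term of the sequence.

489821

2530, 6610, 14410, 27730, 48730, 79930, 124210
4080, 7800, 13320, 21000, 31200, 44280
3720, 5520, 7680, 10200, 13080
1800, 2160, 2520, 2880
360, 360, 360
The fifth differences are constant (360).
2880 + 360 = 3240;  13080 + 3240 = 16320;  44280 + 16320 = 60600;  124210 + 60600 = 184810;  305011 + 184810 = 489821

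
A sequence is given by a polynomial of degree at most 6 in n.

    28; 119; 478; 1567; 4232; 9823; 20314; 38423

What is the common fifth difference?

120

D1: 91, 359, 1089, 2665, 5591, 10491, 18109
D2: 268, 730, 1576, 2926, 4900, 7618
D3: 462, 846, 1350, 1974, 2718
D4: 384, 504, 624, 744
D5: 120, 120, 120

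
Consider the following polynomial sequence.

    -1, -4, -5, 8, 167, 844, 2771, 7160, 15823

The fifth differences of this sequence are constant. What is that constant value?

120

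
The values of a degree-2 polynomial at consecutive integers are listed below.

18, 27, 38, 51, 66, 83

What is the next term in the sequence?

Δ: 9, 11, 13, 15, 17
Δ²: 2, 2, 2, 2
The second differences are constant (2).
17 + 2 = 19;  83 + 19 = 102

102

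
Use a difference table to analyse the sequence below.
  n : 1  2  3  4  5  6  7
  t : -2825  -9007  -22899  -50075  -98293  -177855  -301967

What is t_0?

-603

D1: -6182  -13892  -27176  -48218  -79562  -124112
D2: -7710  -13284  -21042  -31344  -44550
D3: -5574  -7758  -10302  -13206
D4: -2184  -2544  -2904
D5: -360  -360
The fifth differences are constant at -360.
Work back: -2184 + 360 = -1824;  -5574 + 1824 = -3750;  -7710 + 3750 = -3960;  -6182 + 3960 = -2222;  -2825 + 2222 = -603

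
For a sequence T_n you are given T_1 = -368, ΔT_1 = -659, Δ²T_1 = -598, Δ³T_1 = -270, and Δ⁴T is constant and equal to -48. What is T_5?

-7720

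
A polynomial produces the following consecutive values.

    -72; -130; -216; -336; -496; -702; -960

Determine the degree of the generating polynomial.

3

-58, -86, -120, -160, -206, -258
-28, -34, -40, -46, -52
-6, -6, -6, -6
The third differences are constant, so the polynomial has degree 3.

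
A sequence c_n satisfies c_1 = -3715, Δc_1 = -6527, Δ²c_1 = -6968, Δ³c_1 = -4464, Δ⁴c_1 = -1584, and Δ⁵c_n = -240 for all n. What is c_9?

Build the table forward from the leading diagonal:
Fifth differences: -240  -240  -240  -240  -240  -240  -240  -240  -240
Fourth differences: -1584  -1824  -2064  -2304  -2544  -2784  -3024  -3264  -3504
Third differences: -4464  -6048  -7872  -9936  -12240  -14784  -17568  -20592  -23856
Second differences: -6968  -11432  -17480  -25352  -35288  -47528  -62312  -79880  -100472
First differences: -6527  -13495  -24927  -42407  -67759  -103047  -150575  -212887  -292767
c: -3715  -10242  -23737  -48664  -91071  -158830  -261877  -412452  -625339

-625339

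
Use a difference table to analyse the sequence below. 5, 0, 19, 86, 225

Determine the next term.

D1: -5 , 19 , 67 , 139
D2: 24 , 48 , 72
D3: 24 , 24
Constant third difference = 24, so extend:
72 + 24 = 96;  139 + 96 = 235;  225 + 235 = 460

460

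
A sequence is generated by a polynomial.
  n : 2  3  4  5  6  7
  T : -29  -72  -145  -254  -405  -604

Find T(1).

-10

First differences: -43  -73  -109  -151  -199
Second differences: -30  -36  -42  -48
Third differences: -6  -6  -6
The third differences are constant at -6.
Work back: -30 + 6 = -24;  -43 + 24 = -19;  -29 + 19 = -10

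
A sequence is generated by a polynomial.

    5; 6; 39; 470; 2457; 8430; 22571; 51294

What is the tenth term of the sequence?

192182

1, 33, 431, 1987, 5973, 14141, 28723
32, 398, 1556, 3986, 8168, 14582
366, 1158, 2430, 4182, 6414
792, 1272, 1752, 2232
480, 480, 480
Constant fifth difference = 480, so extend:
2232 + 480 = 2712;  6414 + 2712 = 9126;  14582 + 9126 = 23708;  28723 + 23708 = 52431;  51294 + 52431 = 103725
2712 + 480 = 3192;  9126 + 3192 = 12318;  23708 + 12318 = 36026;  52431 + 36026 = 88457;  103725 + 88457 = 192182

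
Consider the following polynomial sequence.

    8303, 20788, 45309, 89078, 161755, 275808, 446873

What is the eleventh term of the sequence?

D1: 12485  24521  43769  72677  114053  171065
D2: 12036  19248  28908  41376  57012
D3: 7212  9660  12468  15636
D4: 2448  2808  3168
D5: 360  360
Constant fifth difference = 360, so extend:
3168 + 360 = 3528;  15636 + 3528 = 19164;  57012 + 19164 = 76176;  171065 + 76176 = 247241;  446873 + 247241 = 694114
3528 + 360 = 3888;  19164 + 3888 = 23052;  76176 + 23052 = 99228;  247241 + 99228 = 346469;  694114 + 346469 = 1040583
3888 + 360 = 4248;  23052 + 4248 = 27300;  99228 + 27300 = 126528;  346469 + 126528 = 472997;  1040583 + 472997 = 1513580
4248 + 360 = 4608;  27300 + 4608 = 31908;  126528 + 31908 = 158436;  472997 + 158436 = 631433;  1513580 + 631433 = 2145013

2145013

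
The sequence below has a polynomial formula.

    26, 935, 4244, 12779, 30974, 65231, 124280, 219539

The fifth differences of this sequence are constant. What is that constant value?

First differences: 909, 3309, 8535, 18195, 34257, 59049, 95259
Second differences: 2400, 5226, 9660, 16062, 24792, 36210
Third differences: 2826, 4434, 6402, 8730, 11418
Fourth differences: 1608, 1968, 2328, 2688
Fifth differences: 360, 360, 360

360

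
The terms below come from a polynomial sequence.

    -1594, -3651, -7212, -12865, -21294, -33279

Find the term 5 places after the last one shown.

-180564

-2057  -3561  -5653  -8429  -11985
-1504  -2092  -2776  -3556
-588  -684  -780
-96  -96
The fourth differences are constant (-96).
-780 − 96 = -876;  -3556 − 876 = -4432;  -11985 − 4432 = -16417;  -33279 − 16417 = -49696
-876 − 96 = -972;  -4432 − 972 = -5404;  -16417 − 5404 = -21821;  -49696 − 21821 = -71517
-972 − 96 = -1068;  -5404 − 1068 = -6472;  -21821 − 6472 = -28293;  -71517 − 28293 = -99810
-1068 − 96 = -1164;  -6472 − 1164 = -7636;  -28293 − 7636 = -35929;  -99810 − 35929 = -135739
-1164 − 96 = -1260;  -7636 − 1260 = -8896;  -35929 − 8896 = -44825;  -135739 − 44825 = -180564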